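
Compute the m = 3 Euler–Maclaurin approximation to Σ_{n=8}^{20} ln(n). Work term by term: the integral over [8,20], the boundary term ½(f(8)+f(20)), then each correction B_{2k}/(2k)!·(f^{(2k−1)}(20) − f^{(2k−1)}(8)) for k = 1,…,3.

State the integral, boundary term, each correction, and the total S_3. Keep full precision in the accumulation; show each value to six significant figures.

∫_8^20 ln(x) dx evaluates to 31.2791.
Endpoint term: (f(8) + f(20))/2 = (2.07944 + 2.99573)/2 = 2.53759.
So far: 33.8167.
Correction k=1: B_{2}/2! · (f^{(1)}(20) − f^{(1)}(8)) = 1/12 · (0.0500000 − 0.125000) = -0.00625000.
After k=1: 33.8105.
Correction k=2: B_{4}/4! · (f^{(3)}(20) − f^{(3)}(8)) = −1/720 · (0.000250000 − 0.00390625) = 5.07812e-06.
After k=2: 33.8105.
Correction k=3: B_{6}/6! · (f^{(5)}(20) − f^{(5)}(8)) = 1/30240 · (7.50000e-06 − 0.000732422) = -2.39723e-08.

S_3 ≈ 33.8105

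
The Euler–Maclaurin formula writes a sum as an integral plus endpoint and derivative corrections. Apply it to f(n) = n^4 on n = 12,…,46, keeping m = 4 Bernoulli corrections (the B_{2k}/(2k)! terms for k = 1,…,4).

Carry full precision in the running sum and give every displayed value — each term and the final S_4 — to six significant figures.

S_4 ≈ 4.34238e+07

Integral: ∫_12^46 x^4 dx = 4.11428e+07.
½[f(12) + f(46)] = ½[20736.0 + 4.47746e+06] = 2.24910e+06.
Integral + boundary = 4.33919e+07.
k=1: B_{2}/(2)! × [f^{(1)}(46) − f^{(1)}(12)] = 1/12 × (389344 − 6912.00) = 31869.3.
Running total after k=1: 4.34238e+07.
k=2: B_{4}/(4)! × [f^{(3)}(46) − f^{(3)}(12)] = −1/720 × (1104.00 − 288.000) = -1.13333.
Running total after k=2: 4.34238e+07.
k=3: B_{6}/(6)! × [f^{(5)}(46) − f^{(5)}(12)] = 1/30240 × (0.00000 − 0.00000) = 0.00000.
Running total after k=3: 4.34238e+07.
k=4: B_{8}/(8)! × [f^{(7)}(46) − f^{(7)}(12)] = −1/1209600 × (0.00000 − 0.00000) = 0.00000.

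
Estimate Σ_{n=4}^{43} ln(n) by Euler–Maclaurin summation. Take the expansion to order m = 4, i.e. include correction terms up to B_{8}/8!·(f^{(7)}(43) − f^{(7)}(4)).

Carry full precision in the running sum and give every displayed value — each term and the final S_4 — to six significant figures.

S_4 ≈ 119.741

The integral term ∫_4^43 ln(x) dx = 117.186.
Boundary: ½(f(4) + f(43)) = ½(1.38629 + 3.76120) = 2.57375.
Running total after boundary: 119.760.
Order-1 term: 1/12 · (0.0232558 − 0.250000) = -0.0188953.
Running total after k=1: 119.741.
Order-2 term: −1/720 · (2.51550e-05 − 0.0312500) = 4.33678e-05.
Running total after k=2: 119.741.
Order-3 term: 1/30240 · (1.63256e-07 − 0.0234375) = -7.75044e-07.
Running total after k=3: 119.741.
Order-4 term: −1/1209600 · (2.64883e-09 − 0.0439453) = 3.63304e-08.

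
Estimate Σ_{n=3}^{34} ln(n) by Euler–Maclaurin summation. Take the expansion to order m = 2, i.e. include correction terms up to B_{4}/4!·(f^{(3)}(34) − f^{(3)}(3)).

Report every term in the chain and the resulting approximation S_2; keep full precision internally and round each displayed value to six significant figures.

S_2 ≈ 87.8877

Integral: ∫_3^34 ln(x) dx = 85.6004.
½[f(3) + f(34)] = ½[1.09861 + 3.52636] = 2.31249.
Integral + boundary = 87.9129.
k=1: B_{2}/(2)! × [f^{(1)}(34) − f^{(1)}(3)] = 1/12 × (0.0294118 − 0.333333) = -0.0253268.
Partial sum through k=1: 87.8876.
k=2: B_{4}/(4)! × [f^{(3)}(34) − f^{(3)}(3)] = −1/720 × (5.08854e-05 − 0.0740741) = 0.000102810.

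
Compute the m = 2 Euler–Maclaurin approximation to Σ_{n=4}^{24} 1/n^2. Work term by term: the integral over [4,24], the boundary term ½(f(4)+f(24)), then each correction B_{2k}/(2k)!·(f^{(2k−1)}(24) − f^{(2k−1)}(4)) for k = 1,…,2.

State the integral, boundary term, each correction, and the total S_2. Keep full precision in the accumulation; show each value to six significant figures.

S_2 ≈ 0.243011

Integral: ∫_4^24 1/x^2 dx = 0.208333.
½[f(4) + f(24)] = ½[0.0625000 + 0.00173611] = 0.0321181.
So far: 0.240451.
Correction k=1: B_{2}/2! · (f^{(1)}(24) − f^{(1)}(4)) = 1/12 · (-0.000144676 − (-0.0312500)) = 0.00259211.
Partial sum through k=1: 0.243043.
Correction k=2: B_{4}/4! · (f^{(3)}(24) − f^{(3)}(4)) = −1/720 · (-3.01408e-06 − (-0.0234375)) = -3.25479e-05.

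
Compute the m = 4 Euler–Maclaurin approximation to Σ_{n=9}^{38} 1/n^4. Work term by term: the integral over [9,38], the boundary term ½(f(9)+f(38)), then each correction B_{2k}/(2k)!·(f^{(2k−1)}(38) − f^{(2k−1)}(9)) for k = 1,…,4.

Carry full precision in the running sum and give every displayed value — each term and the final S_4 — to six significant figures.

S_4 ≈ 0.000533227

Integral: ∫_9^38 1/x^4 dx = 0.000451173.
Boundary: ½(f(9) + f(38)) = ½(0.000152416 + 4.79585e-07) = 7.64477e-05.
Running total after boundary: 0.000527620.
k=1: B_{2}/(2)! × [f^{(1)}(38) − f^{(1)}(9)] = 1/12 × (-5.04826e-08 − (-6.77404e-05)) = 5.64082e-06.
After k=1: 0.000533261.
k=2: B_{4}/(4)! × [f^{(3)}(38) − f^{(3)}(9)] = −1/720 × (-1.04881e-09 − (-2.50890e-05)) = -3.48444e-08.
After k=2: 0.000533226.
k=3: B_{6}/(6)! × [f^{(5)}(38) − f^{(5)}(9)] = 1/30240 × (-4.06740e-11 − (-1.73455e-05)) = 5.73593e-10.
After k=3: 0.000533227.
k=4: B_{8}/(8)! × [f^{(7)}(38) − f^{(7)}(9)] = −1/1209600 × (-2.53508e-12 − (-1.92728e-05)) = -1.59332e-11.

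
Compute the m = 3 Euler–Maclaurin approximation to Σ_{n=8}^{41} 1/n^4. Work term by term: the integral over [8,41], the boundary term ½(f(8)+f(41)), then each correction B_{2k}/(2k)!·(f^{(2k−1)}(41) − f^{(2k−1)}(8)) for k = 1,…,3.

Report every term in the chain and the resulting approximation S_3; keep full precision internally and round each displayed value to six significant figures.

S_3 ≈ 0.000778544

∫_8^41 1/x^4 dx evaluates to 0.000646205.
½[f(8) + f(41)] = ½[0.000244141 + 3.53887e-07] = 0.000122247.
Running total after boundary: 0.000768452.
k=1: B_{2}/(2)! × [f^{(1)}(41) − f^{(1)}(8)] = 1/12 × (-3.45256e-08 − (-0.000122070)) = 1.01696e-05.
After k=1: 0.000778622.
k=2: B_{4}/(4)! × [f^{(3)}(41) − f^{(3)}(8)] = −1/720 × (-6.16161e-10 − (-5.72205e-05)) = -7.94720e-08.
After k=2: 0.000778543.
k=3: B_{6}/(6)! × [f^{(5)}(41) − f^{(5)}(8)] = 1/30240 × (-2.05265e-11 − (-5.00679e-05)) = 1.65568e-09.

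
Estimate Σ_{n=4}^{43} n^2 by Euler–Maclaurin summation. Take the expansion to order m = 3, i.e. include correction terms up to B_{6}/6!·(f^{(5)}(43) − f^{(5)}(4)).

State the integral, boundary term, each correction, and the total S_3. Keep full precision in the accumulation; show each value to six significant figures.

S_3 ≈ 27420.0

Integral: ∫_4^43 x^2 dx = 26481.0.
½[f(4) + f(43)] = ½[16.0000 + 1849.00] = 932.500.
Integral + boundary = 27413.5.
k=1: B_{2}/(2)! × [f^{(1)}(43) − f^{(1)}(4)] = 1/12 × (86.0000 − 8.00000) = 6.50000.
After k=1: 27420.0.
k=2: B_{4}/(4)! × [f^{(3)}(43) − f^{(3)}(4)] = −1/720 × (0.00000 − 0.00000) = 0.00000.
After k=2: 27420.0.
k=3: B_{6}/(6)! × [f^{(5)}(43) − f^{(5)}(4)] = 1/30240 × (0.00000 − 0.00000) = 0.00000.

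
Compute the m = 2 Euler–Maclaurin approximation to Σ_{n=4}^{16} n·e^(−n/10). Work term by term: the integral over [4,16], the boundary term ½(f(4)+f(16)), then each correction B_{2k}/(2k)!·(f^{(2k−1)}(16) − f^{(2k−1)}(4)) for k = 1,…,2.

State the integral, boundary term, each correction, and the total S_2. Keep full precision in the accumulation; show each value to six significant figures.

Integral: ∫_4^16 x·e^(−x/10) dx = 41.3517.
Boundary: ½(f(4) + f(16)) = ½(2.68128 + 3.23034) = 2.95581.
Integral + boundary = 44.3075.
Order-1 term: 1/12 · (-0.121138 − 0.402192) = -0.0436108.
Partial sum through k=1: 44.2639.
Order-2 term: −1/720 · (0.00282655 − 0.0174283) = 2.02802e-05.

S_2 ≈ 44.2639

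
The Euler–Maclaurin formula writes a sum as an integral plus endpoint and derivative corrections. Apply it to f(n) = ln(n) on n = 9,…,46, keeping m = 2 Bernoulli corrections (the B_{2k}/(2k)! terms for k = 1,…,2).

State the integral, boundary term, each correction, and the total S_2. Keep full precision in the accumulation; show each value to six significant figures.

Integral: ∫_9^46 ln(x) dx = 119.342.
Endpoint term: (f(9) + f(46))/2 = (2.19722 + 3.82864)/2 = 3.01293.
So far: 122.355.
Correction k=1: B_{2}/2! · (f^{(1)}(46) − f^{(1)}(9)) = 1/12 · (0.0217391 − 0.111111) = -0.00744767.
After k=1: 122.348.
Correction k=2: B_{4}/4! · (f^{(3)}(46) − f^{(3)}(9)) = −1/720 · (2.05474e-05 − 0.00274348) = 3.78186e-06.

S_2 ≈ 122.348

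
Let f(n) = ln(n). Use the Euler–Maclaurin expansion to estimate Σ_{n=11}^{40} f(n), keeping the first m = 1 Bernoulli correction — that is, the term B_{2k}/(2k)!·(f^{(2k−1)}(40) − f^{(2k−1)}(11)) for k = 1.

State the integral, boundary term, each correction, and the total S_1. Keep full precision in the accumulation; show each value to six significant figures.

S_1 ≈ 95.2162

The integral term ∫_11^40 ln(x) dx = 92.1783.
Endpoint term: (f(11) + f(40))/2 = (2.39790 + 3.68888)/2 = 3.04339.
Running total after boundary: 95.2217.
Correction k=1: B_{2}/2! · (f^{(1)}(40) − f^{(1)}(11)) = 1/12 · (0.0250000 − 0.0909091) = -0.00549242.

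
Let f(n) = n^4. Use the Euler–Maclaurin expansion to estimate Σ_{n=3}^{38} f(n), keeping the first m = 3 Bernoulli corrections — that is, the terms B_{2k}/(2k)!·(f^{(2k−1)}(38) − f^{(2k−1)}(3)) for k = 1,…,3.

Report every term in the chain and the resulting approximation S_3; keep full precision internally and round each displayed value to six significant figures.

∫_3^38 x^4 dx evaluates to 1.58470e+07.
½[f(3) + f(38)] = ½[81.0000 + 2.08514e+06] = 1.04261e+06.
Running total after boundary: 1.68896e+07.
Correction k=1: B_{2}/2! · (f^{(1)}(38) − f^{(1)}(3)) = 1/12 · (219488 − 108.000) = 18281.7.
Running total after k=1: 1.69079e+07.
Correction k=2: B_{4}/4! · (f^{(3)}(38) − f^{(3)}(3)) = −1/720 · (912.000 − 72.0000) = -1.16667.
Running total after k=2: 1.69079e+07.
Correction k=3: B_{6}/6! · (f^{(5)}(38) − f^{(5)}(3)) = 1/30240 · (0.00000 − 0.00000) = 0.00000.

S_3 ≈ 1.69079e+07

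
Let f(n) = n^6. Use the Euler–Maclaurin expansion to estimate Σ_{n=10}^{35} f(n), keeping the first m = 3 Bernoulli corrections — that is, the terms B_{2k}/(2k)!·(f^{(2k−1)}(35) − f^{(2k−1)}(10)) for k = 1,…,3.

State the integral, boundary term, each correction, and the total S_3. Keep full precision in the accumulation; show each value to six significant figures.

S_3 ≈ 1.01357e+10

Integral: ∫_10^35 x^6 dx = 9.18990e+09.
Endpoint term: (f(10) + f(35))/2 = (1.00000e+06 + 1.83827e+09)/2 = 9.19633e+08.
Integral + boundary = 1.01095e+10.
k=1: B_{2}/(2)! × [f^{(1)}(35) − f^{(1)}(10)] = 1/12 × (3.15131e+08 − 600000) = 2.62109e+07.
Running total after k=1: 1.01357e+10.
k=2: B_{4}/(4)! × [f^{(3)}(35) − f^{(3)}(10)] = −1/720 × (5.14500e+06 − 120000) = -6979.17.
Running total after k=2: 1.01357e+10.
k=3: B_{6}/(6)! × [f^{(5)}(35) − f^{(5)}(10)] = 1/30240 × (25200.0 − 7200.00) = 0.595238.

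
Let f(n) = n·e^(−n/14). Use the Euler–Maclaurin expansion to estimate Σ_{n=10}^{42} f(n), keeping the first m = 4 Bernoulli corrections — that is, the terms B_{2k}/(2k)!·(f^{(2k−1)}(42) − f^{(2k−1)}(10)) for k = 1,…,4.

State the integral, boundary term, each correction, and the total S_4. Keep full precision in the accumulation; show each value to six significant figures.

S_4 ≈ 128.926

∫_10^42 x·e^(−x/14) dx evaluates to 125.453.
½[f(10) + f(42)] = ½[4.89542 + 2.09106] = 3.49324.
Integral + boundary = 128.946.
k=1: B_{2}/(2)! × [f^{(1)}(42) − f^{(1)}(10)] = 1/12 × (-0.0995741 − 0.139869) = -0.0199536.
Running total after k=1: 128.926.
k=2: B_{4}/(4)! × [f^{(3)}(42) − f^{(3)}(10)] = −1/720 × (0.00000 − 0.00570894) = 7.92908e-06.
Running total after k=2: 128.926.
k=3: B_{6}/(6)! × [f^{(5)}(42) − f^{(5)}(10)] = 1/30240 × (2.59200e-06 − 5.46136e-05) = -1.72029e-09.
Running total after k=3: 128.926.
k=4: B_{8}/(8)! × [f^{(7)}(42) − f^{(7)}(10)] = −1/1209600 × (2.64489e-08 − 4.08673e-07) = 3.15992e-13.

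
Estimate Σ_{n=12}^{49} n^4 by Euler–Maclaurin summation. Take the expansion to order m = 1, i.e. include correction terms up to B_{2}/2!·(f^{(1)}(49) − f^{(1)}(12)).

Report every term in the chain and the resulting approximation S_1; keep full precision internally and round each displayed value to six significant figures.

The integral term ∫_12^49 x^4 dx = 5.64453e+07.
Endpoint term: (f(12) + f(49))/2 = (20736.0 + 5.76480e+06)/2 = 2.89277e+06.
Running total after boundary: 5.93381e+07.
Correction k=1: B_{2}/2! · (f^{(1)}(49) − f^{(1)}(12)) = 1/12 · (470596 − 6912.00) = 38640.3.

S_1 ≈ 5.93767e+07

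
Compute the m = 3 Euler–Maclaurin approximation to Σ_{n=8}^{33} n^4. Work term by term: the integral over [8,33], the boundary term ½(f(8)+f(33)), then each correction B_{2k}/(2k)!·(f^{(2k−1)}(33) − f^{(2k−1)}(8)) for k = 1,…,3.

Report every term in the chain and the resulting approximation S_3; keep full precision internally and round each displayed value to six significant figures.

S_3 ≈ 8.42734e+06

Integral: ∫_8^33 x^4 dx = 7.82052e+06.
½[f(8) + f(33)] = ½[4096.00 + 1.18592e+06] = 595008.
So far: 8.41553e+06.
Correction k=1: B_{2}/2! · (f^{(1)}(33) − f^{(1)}(8)) = 1/12 · (143748 − 2048.00) = 11808.3.
Running total after k=1: 8.42734e+06.
Correction k=2: B_{4}/4! · (f^{(3)}(33) − f^{(3)}(8)) = −1/720 · (792.000 − 192.000) = -0.833333.
Running total after k=2: 8.42734e+06.
Correction k=3: B_{6}/6! · (f^{(5)}(33) − f^{(5)}(8)) = 1/30240 · (0.00000 − 0.00000) = 0.00000.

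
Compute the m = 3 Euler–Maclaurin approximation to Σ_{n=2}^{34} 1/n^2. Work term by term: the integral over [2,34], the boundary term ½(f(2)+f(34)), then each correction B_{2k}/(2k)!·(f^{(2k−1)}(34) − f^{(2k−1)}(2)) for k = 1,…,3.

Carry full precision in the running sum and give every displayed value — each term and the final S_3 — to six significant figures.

Integral: ∫_2^34 1/x^2 dx = 0.470588.
Boundary: ½(f(2) + f(34)) = ½(0.250000 + 0.000865052) = 0.125433.
Integral + boundary = 0.596021.
Correction k=1: B_{2}/2! · (f^{(1)}(34) − f^{(1)}(2)) = 1/12 · (-5.08854e-05 − (-0.250000)) = 0.0208291.
After k=1: 0.616850.
Correction k=2: B_{4}/4! · (f^{(3)}(34) − f^{(3)}(2)) = −1/720 · (-5.28222e-07 − (-0.750000)) = -0.00104167.
After k=2: 0.615808.
Correction k=3: B_{6}/6! · (f^{(5)}(34) − f^{(5)}(2)) = 1/30240 · (-1.37082e-08 − (-5.62500)) = 0.000186012.

S_3 ≈ 0.615994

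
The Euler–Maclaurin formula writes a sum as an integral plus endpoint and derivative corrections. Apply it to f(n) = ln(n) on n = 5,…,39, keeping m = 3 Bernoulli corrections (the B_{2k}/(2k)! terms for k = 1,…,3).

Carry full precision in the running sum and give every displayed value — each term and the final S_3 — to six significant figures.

∫_5^39 ln(x) dx evaluates to 100.832.
Boundary: ½(f(5) + f(39)) = ½(1.60944 + 3.66356) = 2.63650.
Running total after boundary: 103.468.
k=1: B_{2}/(2)! × [f^{(1)}(39) − f^{(1)}(5)] = 1/12 × (0.0256410 − 0.200000) = -0.0145299.
Running total after k=1: 103.454.
k=2: B_{4}/(4)! × [f^{(3)}(39) − f^{(3)}(5)] = −1/720 × (3.37160e-05 − 0.0160000) = 2.21754e-05.
Running total after k=2: 103.454.
k=3: B_{6}/(6)! × [f^{(5)}(39) − f^{(5)}(5)] = 1/30240 × (2.66004e-07 − 0.00768000) = -2.53959e-07.

S_3 ≈ 103.454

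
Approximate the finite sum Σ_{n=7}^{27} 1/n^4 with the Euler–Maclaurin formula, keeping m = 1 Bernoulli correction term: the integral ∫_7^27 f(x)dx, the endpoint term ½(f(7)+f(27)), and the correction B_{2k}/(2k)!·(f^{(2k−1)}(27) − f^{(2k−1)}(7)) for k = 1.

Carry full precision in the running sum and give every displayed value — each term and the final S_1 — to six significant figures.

S_1 ≈ 0.00118388

The integral term ∫_7^27 1/x^4 dx = 0.000954882.
Boundary: ½(f(7) + f(27)) = ½(0.000416493 + 1.88168e-06) = 0.000209187.
So far: 0.00116407.
k=1: B_{2}/(2)! × [f^{(1)}(27) − f^{(1)}(7)] = 1/12 × (-2.78767e-07 − (-0.000237996)) = 1.98098e-05.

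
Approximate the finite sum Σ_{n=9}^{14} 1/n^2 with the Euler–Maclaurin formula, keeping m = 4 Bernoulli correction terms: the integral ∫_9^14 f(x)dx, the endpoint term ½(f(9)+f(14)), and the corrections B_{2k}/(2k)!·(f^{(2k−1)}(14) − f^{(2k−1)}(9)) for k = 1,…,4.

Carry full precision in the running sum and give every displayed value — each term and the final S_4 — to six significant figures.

S_4 ≈ 0.0485738

Integral: ∫_9^14 1/x^2 dx = 0.0396825.
Boundary: ½(f(9) + f(14)) = ½(0.0123457 + 0.00510204) = 0.00872386.
Running total after boundary: 0.0484064.
k=1: B_{2}/(2)! × [f^{(1)}(14) − f^{(1)}(9)] = 1/12 × (-0.000728863 − (-0.00274348)) = 0.000167885.
Partial sum through k=1: 0.0485743.
k=2: B_{4}/(4)! × [f^{(3)}(14) − f^{(3)}(9)] = −1/720 × (-4.46243e-05 − (-0.000406442)) = -5.02525e-07.
Partial sum through k=2: 0.0485738.
k=3: B_{6}/(6)! × [f^{(5)}(14) − f^{(5)}(9)] = 1/30240 × (-6.83024e-06 − (-0.000150534)) = 4.75211e-09.
Partial sum through k=3: 0.0485738.
k=4: B_{8}/(8)! × [f^{(7)}(14) − f^{(7)}(9)] = −1/1209600 × (-1.95150e-06 − (-0.000104073)) = -8.44258e-11.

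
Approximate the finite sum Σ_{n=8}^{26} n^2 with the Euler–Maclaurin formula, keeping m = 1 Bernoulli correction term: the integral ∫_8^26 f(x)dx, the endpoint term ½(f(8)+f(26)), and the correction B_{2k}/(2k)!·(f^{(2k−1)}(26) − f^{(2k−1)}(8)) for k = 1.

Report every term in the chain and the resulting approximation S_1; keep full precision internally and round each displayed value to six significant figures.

∫_8^26 x^2 dx evaluates to 5688.00.
Boundary: ½(f(8) + f(26)) = ½(64.0000 + 676.000) = 370.000.
Integral + boundary = 6058.00.
k=1: B_{2}/(2)! × [f^{(1)}(26) − f^{(1)}(8)] = 1/12 × (52.0000 − 16.0000) = 3.00000.

S_1 ≈ 6061.00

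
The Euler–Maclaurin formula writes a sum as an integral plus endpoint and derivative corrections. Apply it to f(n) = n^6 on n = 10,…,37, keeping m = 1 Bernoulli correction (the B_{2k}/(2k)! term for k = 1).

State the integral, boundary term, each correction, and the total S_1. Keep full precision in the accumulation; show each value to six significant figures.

S_1 ≈ 1.48783e+10

The integral term ∫_10^37 x^6 dx = 1.35603e+10.
½[f(10) + f(37)] = ½[1.00000e+06 + 2.56573e+09] = 1.28336e+09.
So far: 1.48436e+10.
Correction k=1: B_{2}/2! · (f^{(1)}(37) − f^{(1)}(10)) = 1/12 · (4.16064e+08 − 600000) = 3.46220e+07.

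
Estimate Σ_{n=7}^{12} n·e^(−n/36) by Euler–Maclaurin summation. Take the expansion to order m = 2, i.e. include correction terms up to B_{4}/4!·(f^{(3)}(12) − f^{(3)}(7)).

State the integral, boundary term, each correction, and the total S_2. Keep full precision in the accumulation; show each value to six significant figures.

S_2 ≈ 43.4550

Integral: ∫_7^12 x·e^(−x/36) dx = 36.2898.
Boundary: ½(f(7) + f(12)) = ½(5.76304 + 8.59838) = 7.18071.
Integral + boundary = 43.4705.
k=1: B_{2}/(2)! × [f^{(1)}(12) − f^{(1)}(7)] = 1/12 × (0.477688 − 0.663207) = -0.0154600.
Partial sum through k=1: 43.4550.
k=2: B_{4}/(4)! × [f^{(3)}(12) − f^{(3)}(7)] = −1/720 × (0.00147434 − 0.00178225) = 4.27642e-07.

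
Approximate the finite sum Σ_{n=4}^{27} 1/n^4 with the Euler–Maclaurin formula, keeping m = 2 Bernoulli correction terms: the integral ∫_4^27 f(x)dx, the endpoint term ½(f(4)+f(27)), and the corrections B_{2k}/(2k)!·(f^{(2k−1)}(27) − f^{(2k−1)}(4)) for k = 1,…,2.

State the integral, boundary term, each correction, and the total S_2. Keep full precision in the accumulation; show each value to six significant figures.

Integral: ∫_4^27 1/x^4 dx = 0.00519140.
Endpoint term: (f(4) + f(27))/2 = (0.00390625 + 1.88168e-06)/2 = 0.00195407.
So far: 0.00714546.
k=1: B_{2}/(2)! × [f^{(1)}(27) − f^{(1)}(4)] = 1/12 × (-2.78767e-07 − (-0.00390625)) = 0.000325498.
After k=1: 0.00747096.
k=2: B_{4}/(4)! × [f^{(3)}(27) − f^{(3)}(4)] = −1/720 × (-1.14719e-08 − (-0.00732422)) = -1.01725e-05.

S_2 ≈ 0.00746079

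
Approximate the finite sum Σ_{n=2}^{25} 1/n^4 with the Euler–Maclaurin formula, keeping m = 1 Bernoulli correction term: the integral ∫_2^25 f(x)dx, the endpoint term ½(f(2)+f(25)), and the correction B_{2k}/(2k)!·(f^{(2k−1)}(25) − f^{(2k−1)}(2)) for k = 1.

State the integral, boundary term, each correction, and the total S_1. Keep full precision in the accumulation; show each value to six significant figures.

S_1 ≈ 0.0833132

∫_2^25 1/x^4 dx evaluates to 0.0416453.
Endpoint term: (f(2) + f(25))/2 = (0.0625000 + 2.56000e-06)/2 = 0.0312513.
Integral + boundary = 0.0728966.
Correction k=1: B_{2}/2! · (f^{(1)}(25) − f^{(1)}(2)) = 1/12 · (-4.09600e-07 − (-0.125000)) = 0.0104166.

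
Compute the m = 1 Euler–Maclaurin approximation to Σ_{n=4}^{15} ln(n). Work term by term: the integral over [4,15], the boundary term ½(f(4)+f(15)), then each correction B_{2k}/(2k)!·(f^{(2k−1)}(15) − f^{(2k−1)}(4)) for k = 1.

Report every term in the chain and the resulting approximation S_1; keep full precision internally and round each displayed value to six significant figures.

S_1 ≈ 26.1075

Integral: ∫_4^15 ln(x) dx = 24.0756.
Endpoint term: (f(4) + f(15))/2 = (1.38629 + 2.70805)/2 = 2.04717.
Running total after boundary: 26.1227.
Order-1 term: 1/12 · (0.0666667 − 0.250000) = -0.0152778.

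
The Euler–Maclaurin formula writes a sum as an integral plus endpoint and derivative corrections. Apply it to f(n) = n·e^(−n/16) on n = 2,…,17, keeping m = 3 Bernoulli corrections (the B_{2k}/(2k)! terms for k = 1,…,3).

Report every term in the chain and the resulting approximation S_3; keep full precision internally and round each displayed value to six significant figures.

The integral term ∫_2^17 x·e^(−x/16) dx = 71.6872.
Endpoint term: (f(2) + f(17))/2 = (1.76499 + 5.87504)/2 = 3.82002.
Integral + boundary = 75.5072.
Correction k=1: B_{2}/2! · (f^{(1)}(17) − f^{(1)}(2)) = 1/12 · (-0.0215994 − 0.772185) = -0.0661487.
Partial sum through k=1: 75.4411.
Correction k=2: B_{4}/4! · (f^{(3)}(17) − f^{(3)}(2)) = −1/720 · (0.00261556 − 0.00991085) = 1.01324e-05.
Partial sum through k=2: 75.4411.
Correction k=3: B_{6}/6! · (f^{(5)}(17) − f^{(5)}(2)) = 1/30240 · (2.07636e-05 − 6.56459e-05) = -1.48420e-09.

S_3 ≈ 75.4411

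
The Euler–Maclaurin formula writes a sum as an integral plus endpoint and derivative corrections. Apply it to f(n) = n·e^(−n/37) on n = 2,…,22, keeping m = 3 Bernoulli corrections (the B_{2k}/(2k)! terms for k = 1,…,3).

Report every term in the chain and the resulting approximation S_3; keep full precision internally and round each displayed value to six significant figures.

S_3 ≈ 169.482

∫_2^22 x·e^(−x/37) dx evaluates to 162.521.
Boundary: ½(f(2) + f(22)) = ½(1.89476 + 12.1393) = 7.01703.
So far: 169.538.
k=1: B_{2}/(2)! × [f^{(1)}(22) − f^{(1)}(2)] = 1/12 × (0.223697 − 0.896171) = -0.0560395.
After k=1: 169.482.
k=2: B_{4}/(4)! × [f^{(3)}(22) − f^{(3)}(2)] = −1/720 × (0.000969518 − 0.00203867) = 1.48493e-06.
After k=2: 169.482.
k=3: B_{6}/(6)! × [f^{(5)}(22) − f^{(5)}(2)] = 1/30240 × (1.29703e-06 − 2.50016e-06) = -3.97859e-11.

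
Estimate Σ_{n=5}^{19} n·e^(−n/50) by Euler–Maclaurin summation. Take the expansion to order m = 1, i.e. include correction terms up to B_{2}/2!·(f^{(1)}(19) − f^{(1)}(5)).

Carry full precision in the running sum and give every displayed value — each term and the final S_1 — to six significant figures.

S_1 ≈ 137.707

Integral: ∫_5^19 x·e^(−x/50) dx = 128.981.
½[f(5) + f(19)] = ½[4.52419 + 12.9934] = 8.75878.
Running total after boundary: 137.740.
Correction k=1: B_{2}/2! · (f^{(1)}(19) − f^{(1)}(5)) = 1/12 · (0.423994 − 0.814354) = -0.0325300.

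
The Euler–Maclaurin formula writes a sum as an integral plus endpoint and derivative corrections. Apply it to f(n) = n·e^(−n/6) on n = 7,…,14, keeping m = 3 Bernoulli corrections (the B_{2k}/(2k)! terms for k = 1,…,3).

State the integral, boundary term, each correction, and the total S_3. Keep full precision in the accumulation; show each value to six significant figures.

S_3 ≈ 14.4151

Integral: ∫_7^14 x·e^(−x/6) dx = 12.6528.
½[f(7) + f(14)] = ½[2.17982 + 1.35761] = 1.76872.
Running total after boundary: 14.4215.
Order-1 term: 1/12 · (-0.129296 − (-0.0519005)) = -0.00644962.
Running total after k=1: 14.4151.
Order-2 term: −1/720 · (0.00179578 − 0.0158585) = 1.95316e-05.
Running total after k=2: 14.4151.
Order-3 term: 1/30240 · (0.000199531 − 0.000921074) = -2.38606e-08.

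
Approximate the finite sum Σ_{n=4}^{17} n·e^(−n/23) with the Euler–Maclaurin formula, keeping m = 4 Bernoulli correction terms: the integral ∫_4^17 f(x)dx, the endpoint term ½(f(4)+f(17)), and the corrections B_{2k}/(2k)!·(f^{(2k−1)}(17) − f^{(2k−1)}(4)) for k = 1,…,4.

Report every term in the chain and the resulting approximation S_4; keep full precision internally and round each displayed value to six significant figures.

Integral: ∫_4^17 x·e^(−x/23) dx = 82.5431.
½[f(4) + f(17)] = ½[3.36148 + 8.11799] = 5.73974.
So far: 88.2828.
Order-1 term: 1/12 · (0.124573 − 0.694219) = -0.0474705.
After k=1: 88.2354.
Order-2 term: −1/720 · (0.00204089 − 0.00448952) = 3.40088e-06.
After k=2: 88.2354.
Order-3 term: 1/30240 · (7.27087e-06 − 1.44929e-05) = -2.38823e-10.
After k=3: 88.2354.
Order-4 term: −1/1209600 · (2.01961e-08 − 3.87503e-08) = 1.53391e-14.

S_4 ≈ 88.2354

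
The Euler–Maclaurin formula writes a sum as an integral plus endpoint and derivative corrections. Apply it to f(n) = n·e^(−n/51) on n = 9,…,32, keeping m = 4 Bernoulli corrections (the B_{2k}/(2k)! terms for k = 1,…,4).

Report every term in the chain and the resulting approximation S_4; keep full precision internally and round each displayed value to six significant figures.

S_4 ≈ 317.023

Integral: ∫_9^32 x·e^(−x/51) dx = 304.749.
Endpoint term: (f(9) + f(32))/2 = (7.54401 + 17.0864)/2 = 12.3152.
Running total after boundary: 317.064.
Correction k=1: B_{2}/2! · (f^{(1)}(32) − f^{(1)}(9)) = 1/12 · (0.198923 − 0.690302) = -0.0409482.
Running total after k=1: 317.023.
Correction k=2: B_{4}/4! · (f^{(3)}(32) − f^{(3)}(9)) = −1/720 · (0.000487053 − 0.000909938) = 5.87340e-07.
Running total after k=2: 317.023.
Correction k=3: B_{6}/6! · (f^{(5)}(32) − f^{(5)}(9)) = 1/30240 · (3.45108e-07 − 5.97646e-07) = -8.35111e-12.
Running total after k=3: 317.023.
Correction k=4: B_{8}/8! · (f^{(7)}(32) − f^{(7)}(9)) = −1/1209600 · (1.93372e-10 − 3.25048e-10) = 1.08859e-16.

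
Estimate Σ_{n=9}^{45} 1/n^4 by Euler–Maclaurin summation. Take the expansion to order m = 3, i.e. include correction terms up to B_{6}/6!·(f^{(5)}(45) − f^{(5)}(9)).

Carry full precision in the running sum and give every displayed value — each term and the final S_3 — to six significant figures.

The integral term ∫_9^45 1/x^4 dx = 0.000453589.
Boundary: ½(f(9) + f(45)) = ½(0.000152416 + 2.43865e-07) = 7.63298e-05.
Running total after boundary: 0.000529919.
Order-1 term: 1/12 · (-2.16769e-08 − (-6.77404e-05)) = 5.64322e-06.
Partial sum through k=1: 0.000535562.
Order-2 term: −1/720 · (-3.21139e-10 − (-2.50890e-05)) = -3.48454e-08.
Partial sum through k=2: 0.000535528.
Order-3 term: 1/30240 · (-8.88089e-12 − (-1.73455e-05)) = 5.73594e-10.

S_3 ≈ 0.000535528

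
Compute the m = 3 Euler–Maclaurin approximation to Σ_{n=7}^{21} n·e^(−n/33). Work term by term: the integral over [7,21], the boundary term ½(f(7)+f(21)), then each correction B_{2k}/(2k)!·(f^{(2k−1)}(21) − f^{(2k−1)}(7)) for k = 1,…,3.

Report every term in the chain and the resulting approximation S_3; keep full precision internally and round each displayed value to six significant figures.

S_3 ≈ 132.997

The integral term ∫_7^21 x·e^(−x/33) dx = 124.646.
Boundary: ½(f(7) + f(21)) = ½(5.66207 + 11.1135) = 8.38777.
Integral + boundary = 133.034.
k=1: B_{2}/(2)! × [f^{(1)}(21) − f^{(1)}(7)] = 1/12 × (0.192441 − 0.637289) = -0.0370706.
After k=1: 132.997.
k=2: B_{4}/(4)! × [f^{(3)}(21) − f^{(3)}(7)] = −1/720 × (0.00114864 − 0.00207073) = 1.28068e-06.
After k=2: 132.997.
k=3: B_{6}/(6)! × [f^{(5)}(21) − f^{(5)}(7)] = 1/30240 × (1.94726e-06 − 3.26561e-06) = -4.35963e-11.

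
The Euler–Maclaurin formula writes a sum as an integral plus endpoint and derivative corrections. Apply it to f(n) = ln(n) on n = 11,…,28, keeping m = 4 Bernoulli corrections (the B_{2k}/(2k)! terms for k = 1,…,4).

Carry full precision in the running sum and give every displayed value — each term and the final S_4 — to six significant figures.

S_4 ≈ 52.7853

∫_11^28 ln(x) dx evaluates to 49.9249.
½[f(11) + f(28)] = ½[2.39790 + 3.33220] = 2.86505.
Running total after boundary: 52.7899.
k=1: B_{2}/(2)! × [f^{(1)}(28) − f^{(1)}(11)] = 1/12 × (0.0357143 − 0.0909091) = -0.00459957.
Partial sum through k=1: 52.7853.
k=2: B_{4}/(4)! × [f^{(3)}(28) − f^{(3)}(11)] = −1/720 × (9.11079e-05 − 0.00150263) = 1.96045e-06.
Partial sum through k=2: 52.7853.
k=3: B_{6}/(6)! × [f^{(5)}(28) − f^{(5)}(11)] = 1/30240 × (1.39451e-06 − 0.000149021) = -4.88183e-09.
Partial sum through k=3: 52.7853.
k=4: B_{8}/(8)! × [f^{(7)}(28) − f^{(7)}(11)] = −1/1209600 × (5.33613e-08 − 3.69474e-05) = 3.05010e-11.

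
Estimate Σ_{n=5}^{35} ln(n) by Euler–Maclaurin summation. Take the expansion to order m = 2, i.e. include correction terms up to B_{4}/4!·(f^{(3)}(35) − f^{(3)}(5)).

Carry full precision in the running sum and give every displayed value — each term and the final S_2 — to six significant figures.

∫_5^35 ln(x) dx evaluates to 86.3900.
Boundary: ½(f(5) + f(35)) = ½(1.60944 + 3.55535) = 2.58239.
Running total after boundary: 88.9724.
Correction k=1: B_{2}/2! · (f^{(1)}(35) − f^{(1)}(5)) = 1/12 · (0.0285714 − 0.200000) = -0.0142857.
Running total after k=1: 88.9581.
Correction k=2: B_{4}/4! · (f^{(3)}(35) − f^{(3)}(5)) = −1/720 · (4.66472e-05 − 0.0160000) = 2.21574e-05.

S_2 ≈ 88.9581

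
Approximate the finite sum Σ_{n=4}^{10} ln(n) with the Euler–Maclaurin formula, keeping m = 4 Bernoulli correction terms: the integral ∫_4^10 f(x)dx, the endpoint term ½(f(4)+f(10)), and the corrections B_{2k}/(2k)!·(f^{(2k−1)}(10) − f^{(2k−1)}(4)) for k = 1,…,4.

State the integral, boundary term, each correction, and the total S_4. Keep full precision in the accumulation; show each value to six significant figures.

S_4 ≈ 13.3127

Integral: ∫_4^10 ln(x) dx = 11.4807.
Boundary: ½(f(4) + f(10)) = ½(1.38629 + 2.30259) = 1.84444.
So far: 13.3251.
Order-1 term: 1/12 · (0.100000 − 0.250000) = -0.0125000.
After k=1: 13.3126.
Order-2 term: −1/720 · (0.00200000 − 0.0312500) = 4.06250e-05.
After k=2: 13.3127.
Order-3 term: 1/30240 · (0.000240000 − 0.0234375) = -7.67113e-07.
After k=3: 13.3127.
Order-4 term: −1/1209600 · (7.20000e-05 − 0.0439453) = 3.62709e-08.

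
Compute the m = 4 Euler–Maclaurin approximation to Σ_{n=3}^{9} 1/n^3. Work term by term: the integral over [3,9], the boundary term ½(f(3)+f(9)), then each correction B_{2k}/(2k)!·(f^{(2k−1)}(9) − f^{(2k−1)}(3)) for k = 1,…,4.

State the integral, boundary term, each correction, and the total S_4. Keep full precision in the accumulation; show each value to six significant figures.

The integral term ∫_3^9 1/x^3 dx = 0.0493827.
Boundary: ½(f(3) + f(9)) = ½(0.0370370 + 0.00137174) = 0.0192044.
Running total after boundary: 0.0685871.
Order-1 term: 1/12 · (-0.000457247 − (-0.0370370)) = 0.00304832.
After k=1: 0.0716354.
Order-2 term: −1/720 · (-0.000112901 − (-0.0823045)) = -0.000114155.
After k=2: 0.0715213.
Order-3 term: 1/30240 · (-5.85410e-05 − (-0.384088)) = 1.26994e-05.
After k=3: 0.0715340.
Order-4 term: −1/1209600 · (-5.20365e-05 − (-3.07270)) = -2.54022e-06.

S_4 ≈ 0.0715314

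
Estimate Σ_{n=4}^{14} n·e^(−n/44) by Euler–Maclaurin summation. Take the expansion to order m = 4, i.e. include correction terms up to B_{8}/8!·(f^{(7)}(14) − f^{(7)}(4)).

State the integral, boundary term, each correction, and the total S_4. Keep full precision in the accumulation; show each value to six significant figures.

Integral: ∫_4^14 x·e^(−x/44) dx = 71.9640.
Boundary: ½(f(4) + f(14)) = ½(3.65240 + 10.1846) = 6.91849.
So far: 78.8825.
k=1: B_{2}/(2)! × [f^{(1)}(14) − f^{(1)}(4)] = 1/12 × (0.496003 − 0.830092) = -0.0278407.
After k=1: 78.8546.
k=2: B_{4}/(4)! × [f^{(3)}(14) − f^{(3)}(4)] = −1/720 × (0.00100772 − 0.00137205) = 5.06019e-07.
After k=2: 78.8546.
k=3: B_{6}/(6)! × [f^{(5)}(14) − f^{(5)}(4)] = 1/30240 × (9.08697e-07 − 1.19594e-06) = -9.49874e-12.
After k=3: 78.8546.
k=4: B_{8}/(8)! × [f^{(7)}(14) − f^{(7)}(4)] = −1/1209600 × (6.69875e-10 − 8.69408e-10) = 1.64957e-16.

S_4 ≈ 78.8546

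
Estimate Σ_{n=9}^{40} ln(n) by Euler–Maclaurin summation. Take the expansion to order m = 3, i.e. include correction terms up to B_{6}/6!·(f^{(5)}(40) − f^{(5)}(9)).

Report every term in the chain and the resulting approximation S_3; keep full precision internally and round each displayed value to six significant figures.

S_3 ≈ 99.7160

The integral term ∫_9^40 ln(x) dx = 96.7802.
½[f(9) + f(40)] = ½[2.19722 + 3.68888] = 2.94305.
Integral + boundary = 99.7232.
k=1: B_{2}/(2)! × [f^{(1)}(40) − f^{(1)}(9)] = 1/12 × (0.0250000 − 0.111111) = -0.00717593.
Running total after k=1: 99.7160.
k=2: B_{4}/(4)! × [f^{(3)}(40) − f^{(3)}(9)] = −1/720 × (3.12500e-05 − 0.00274348) = 3.76699e-06.
Running total after k=2: 99.7160.
k=3: B_{6}/(6)! × [f^{(5)}(40) − f^{(5)}(9)] = 1/30240 × (2.34375e-07 − 0.000406442) = -1.34328e-08.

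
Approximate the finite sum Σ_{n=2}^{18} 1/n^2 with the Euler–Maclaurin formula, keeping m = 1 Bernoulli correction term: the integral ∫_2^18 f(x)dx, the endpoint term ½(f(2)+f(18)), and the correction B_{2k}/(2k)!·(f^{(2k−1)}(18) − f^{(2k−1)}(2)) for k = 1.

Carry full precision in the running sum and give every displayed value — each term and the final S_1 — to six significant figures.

S_1 ≈ 0.591792

Integral: ∫_2^18 1/x^2 dx = 0.444444.
½[f(2) + f(18)] = ½[0.250000 + 0.00308642] = 0.126543.
Integral + boundary = 0.570988.
k=1: B_{2}/(2)! × [f^{(1)}(18) − f^{(1)}(2)] = 1/12 × (-0.000342936 − (-0.250000)) = 0.0208048.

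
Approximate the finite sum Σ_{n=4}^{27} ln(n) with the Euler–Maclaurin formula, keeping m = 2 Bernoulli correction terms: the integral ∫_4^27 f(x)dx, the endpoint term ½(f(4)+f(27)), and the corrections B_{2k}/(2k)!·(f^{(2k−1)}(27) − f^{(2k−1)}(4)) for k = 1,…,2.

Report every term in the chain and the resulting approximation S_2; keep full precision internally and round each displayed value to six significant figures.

∫_4^27 ln(x) dx evaluates to 60.4424.
Endpoint term: (f(4) + f(27))/2 = (1.38629 + 3.29584)/2 = 2.34107.
So far: 62.7835.
k=1: B_{2}/(2)! × [f^{(1)}(27) − f^{(1)}(4)] = 1/12 × (0.0370370 − 0.250000) = -0.0177469.
Partial sum through k=1: 62.7657.
k=2: B_{4}/(4)! × [f^{(3)}(27) − f^{(3)}(4)] = −1/720 × (0.000101611 − 0.0312500) = 4.32617e-05.

S_2 ≈ 62.7658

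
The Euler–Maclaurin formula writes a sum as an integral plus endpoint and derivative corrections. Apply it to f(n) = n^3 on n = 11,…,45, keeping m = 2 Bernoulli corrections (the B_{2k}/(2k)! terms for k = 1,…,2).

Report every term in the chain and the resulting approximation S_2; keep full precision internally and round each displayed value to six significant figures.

S_2 ≈ 1.06820e+06

The integral term ∫_11^45 x^3 dx = 1.02150e+06.
Endpoint term: (f(11) + f(45))/2 = (1331.00 + 91125.0)/2 = 46228.0.
Running total after boundary: 1.06772e+06.
k=1: B_{2}/(2)! × [f^{(1)}(45) − f^{(1)}(11)] = 1/12 × (6075.00 − 363.000) = 476.000.
Partial sum through k=1: 1.06820e+06.
k=2: B_{4}/(4)! × [f^{(3)}(45) − f^{(3)}(11)] = −1/720 × (6.00000 − 6.00000) = 0.00000.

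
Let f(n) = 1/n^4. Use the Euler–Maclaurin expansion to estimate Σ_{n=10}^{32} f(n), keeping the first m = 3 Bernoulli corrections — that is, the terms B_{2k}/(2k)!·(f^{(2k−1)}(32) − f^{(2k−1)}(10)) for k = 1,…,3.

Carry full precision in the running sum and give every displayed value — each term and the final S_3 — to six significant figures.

S_3 ≈ 0.000376945

Integral: ∫_10^32 1/x^4 dx = 0.000323161.
Boundary: ½(f(10) + f(32)) = ½(0.000100000 + 9.53674e-07) = 5.04768e-05.
So far: 0.000373638.
Correction k=1: B_{2}/2! · (f^{(1)}(32) − f^{(1)}(10)) = 1/12 · (-1.19209e-07 − (-4.00000e-05)) = 3.32340e-06.
After k=1: 0.000376961.
Correction k=2: B_{4}/4! · (f^{(3)}(32) − f^{(3)}(10)) = −1/720 · (-3.49246e-09 − (-1.20000e-05)) = -1.66618e-08.
After k=2: 0.000376944.
Correction k=3: B_{6}/6! · (f^{(5)}(32) − f^{(5)}(10)) = 1/30240 · (-1.90994e-10 − (-6.72000e-06)) = 2.22216e-10.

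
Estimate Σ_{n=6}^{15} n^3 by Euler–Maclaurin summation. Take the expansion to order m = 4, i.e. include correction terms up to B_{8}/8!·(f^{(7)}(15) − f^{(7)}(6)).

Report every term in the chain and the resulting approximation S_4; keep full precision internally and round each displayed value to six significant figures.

S_4 ≈ 14175.0

The integral term ∫_6^15 x^3 dx = 12332.2.
Boundary: ½(f(6) + f(15)) = ½(216.000 + 3375.00) = 1795.50.
Integral + boundary = 14127.8.
Order-1 term: 1/12 · (675.000 − 108.000) = 47.2500.
Running total after k=1: 14175.0.
Order-2 term: −1/720 · (6.00000 − 6.00000) = 0.00000.
Running total after k=2: 14175.0.
Order-3 term: 1/30240 · (0.00000 − 0.00000) = 0.00000.
Running total after k=3: 14175.0.
Order-4 term: −1/1209600 · (0.00000 − 0.00000) = 0.00000.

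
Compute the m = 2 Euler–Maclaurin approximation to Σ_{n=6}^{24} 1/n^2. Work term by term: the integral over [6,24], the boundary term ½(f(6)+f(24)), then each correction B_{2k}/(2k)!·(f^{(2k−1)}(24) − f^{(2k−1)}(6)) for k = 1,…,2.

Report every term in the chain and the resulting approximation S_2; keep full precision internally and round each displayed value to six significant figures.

S_2 ≈ 0.140512

The integral term ∫_6^24 1/x^2 dx = 0.125000.
Boundary: ½(f(6) + f(24)) = ½(0.0277778 + 0.00173611) = 0.0147569.
So far: 0.139757.
Order-1 term: 1/12 · (-0.000144676 − (-0.00925926)) = 0.000759549.
Partial sum through k=1: 0.140516.
Order-2 term: −1/720 · (-3.01408e-06 − (-0.00308642)) = -4.28251e-06.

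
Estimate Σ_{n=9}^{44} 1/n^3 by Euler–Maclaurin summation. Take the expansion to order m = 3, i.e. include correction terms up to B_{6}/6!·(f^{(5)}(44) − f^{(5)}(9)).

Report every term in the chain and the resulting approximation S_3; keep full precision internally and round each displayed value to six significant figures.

∫_9^44 1/x^3 dx evaluates to 0.00591458.
½[f(9) + f(44)] = ½[0.00137174 + 1.17393e-05] = 0.000691741.
Integral + boundary = 0.00660632.
Order-1 term: 1/12 · (-8.00406e-07 − (-0.000457247)) = 3.80372e-05.
Running total after k=1: 0.00664435.
Order-2 term: −1/720 · (-8.26866e-09 − (-0.000112901)) = -1.56795e-07.
Running total after k=2: 0.00664420.
Order-3 term: 1/30240 · (-1.79382e-10 − (-5.85410e-05)) = 1.93588e-09.

S_3 ≈ 0.00664420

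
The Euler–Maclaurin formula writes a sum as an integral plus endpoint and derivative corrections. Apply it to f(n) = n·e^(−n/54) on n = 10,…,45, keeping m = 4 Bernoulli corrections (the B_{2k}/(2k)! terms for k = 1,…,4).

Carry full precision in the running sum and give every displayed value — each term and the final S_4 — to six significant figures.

S_4 ≈ 562.285

Integral: ∫_10^45 x·e^(−x/54) dx = 548.403.
½[f(10) + f(45)] = ½[8.30950 + 19.5569] = 13.9332.
Running total after boundary: 562.336.
Order-1 term: 1/12 · (0.0724330 − 0.677071) = -0.0503865.
Running total after k=1: 562.285.
Order-2 term: −1/720 · (0.000322918 − 0.000802116) = 6.65553e-07.
Running total after k=2: 562.285.
Order-3 term: 1/30240 · (2.12962e-07 − 4.70522e-07) = -8.51719e-12.
Running total after k=3: 562.285.
Order-4 term: −1/1209600 · (1.08088e-10 − 2.28384e-10) = 9.94518e-17.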